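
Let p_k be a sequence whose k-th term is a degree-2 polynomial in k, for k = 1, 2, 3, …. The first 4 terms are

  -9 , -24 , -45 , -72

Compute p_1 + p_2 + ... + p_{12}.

1st diffs: -15, -21, -27.
2nd diffs: -6, -6 (constant).
Newton forward-difference form: p_k = -9 + (-15)·C(k-1,1) + (-6)·C(k-1,2).
Continuing: …, -105, -144, -189, -240, …, p_{12} = -504.
Summing k = 1..12 (12 terms) gives -2418.

-2418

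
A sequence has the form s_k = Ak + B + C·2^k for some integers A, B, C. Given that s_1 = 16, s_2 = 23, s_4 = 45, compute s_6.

103

At k = 1, 2, 4: A + B + 2C = 16; 2A + B + 4C = 23; 4A + B + 16C = 45.
Subtracting the first from the second: A + 2C = 7.
Subtracting the second from the third: 2A + 12C = 22.
Solving: C = 1, A = 5, then B = 9.
Therefore s_6 = 30 + 9 + 1·64 = 103.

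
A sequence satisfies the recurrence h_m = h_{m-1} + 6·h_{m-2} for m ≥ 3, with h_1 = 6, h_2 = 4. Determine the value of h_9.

Iterate the recurrence:
h_3 = 40, h_4 = 64, h_5 = 304, h_6 = 688, h_7 = 2512, h_8 = 6640, h_9 = 21712.
(Characteristic roots are 3 and -2.)

21712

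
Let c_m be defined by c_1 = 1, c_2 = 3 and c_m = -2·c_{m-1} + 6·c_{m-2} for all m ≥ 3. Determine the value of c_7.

Step forward from the initial values:
c_3 = 0, c_4 = 18, c_5 = -36, c_6 = 180, c_7 = -576.

-576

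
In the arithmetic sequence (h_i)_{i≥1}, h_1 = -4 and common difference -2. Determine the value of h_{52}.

h_i = -4 + (i - 1)·(-2).
h_{52} = -4 + 51·(-2) = -106.

-106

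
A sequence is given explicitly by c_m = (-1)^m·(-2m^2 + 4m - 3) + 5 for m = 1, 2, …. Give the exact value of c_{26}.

-1246

(-1)^26 = 1; -2m^2 + 4m - 3 at m=26 is -1251; so c_{26} = -1246.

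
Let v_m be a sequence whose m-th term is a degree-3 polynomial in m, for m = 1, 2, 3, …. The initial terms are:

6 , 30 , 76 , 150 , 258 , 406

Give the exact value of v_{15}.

4528

1st diffs: 24, 46, 74, 108, 148.
2nd diffs: 22, 28, 34, 40.
3rd diffs: 6, 6, 6 (constant).
So v_m = m^3 + 5m^2 + 2m - 2.
Evaluating at m = 15 gives v_{15} = 4528.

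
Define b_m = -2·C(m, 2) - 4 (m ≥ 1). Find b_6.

-34

C(6, 2) = 15, so b_6 = -34.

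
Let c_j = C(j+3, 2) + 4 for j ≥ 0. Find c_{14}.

140

C(17, 2) = 136, so c_{14} = 140.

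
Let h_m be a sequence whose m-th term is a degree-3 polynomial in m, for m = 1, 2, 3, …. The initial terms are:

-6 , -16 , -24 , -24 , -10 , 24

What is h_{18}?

4176

1st diffs: -10, -8, 0, 14, 34.
2nd diffs: 2, 8, 14, 20.
3rd diffs: 6, 6, 6 (constant).
So h_m = m^3 - 5m^2 - 2m.
Evaluating at m = 18 gives h_{18} = 4176.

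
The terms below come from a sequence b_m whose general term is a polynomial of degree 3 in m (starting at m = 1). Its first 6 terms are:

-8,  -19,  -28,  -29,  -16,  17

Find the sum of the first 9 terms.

1st diffs: -11, -9, -1, 13, 33.
2nd diffs: 2, 8, 14, 20.
3rd diffs: 6, 6, 6 (constant).
So b_m = m^3 - 5m^2 - 3m - 1.
Continuing: 76, 167, 296.
Summing m = 1..9 (9 terms) gives 456.

456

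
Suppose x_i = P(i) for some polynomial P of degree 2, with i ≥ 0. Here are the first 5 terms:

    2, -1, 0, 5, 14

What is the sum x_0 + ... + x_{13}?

1211

1st diffs: -3, 1, 5, 9.
2nd diffs: 4, 4, 4 (constant).
Newton forward-difference form: x_i = 2 + (-3)·C(i,1) + 4·C(i,2).
Continuing: …, 27, 44, 65, 90, …, x_{13} = 275.
Summing i = 0..13 (14 terms) gives 1211.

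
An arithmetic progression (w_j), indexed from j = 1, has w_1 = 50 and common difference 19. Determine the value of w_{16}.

w_j = 50 + (j - 1)·19.
w_{16} = 50 + 15·19 = 335.

335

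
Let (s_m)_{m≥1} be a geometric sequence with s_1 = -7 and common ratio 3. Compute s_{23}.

-219667417263

s_m = (-7)·3^(m-1).
s_{23} = (-7)·3^22 = -219667417263.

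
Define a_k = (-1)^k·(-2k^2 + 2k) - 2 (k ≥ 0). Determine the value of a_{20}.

-762

(-1)^20 = 1; -2k^2 + 2k at k=20 is -760; so a_{20} = -762.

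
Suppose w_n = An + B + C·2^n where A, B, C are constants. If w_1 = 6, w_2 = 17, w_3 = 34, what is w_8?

803

Plug in n = 1, 2, 3: A + B + 2C = 6; 2A + B + 4C = 17; 3A + B + 8C = 34.
Subtracting the first from the second: A + 2C = 11.
Subtracting the second from the third: A + 4C = 17.
Solving: C = 3, A = 5, then B = -5.
Therefore w_8 = 40 + (-5) + 3·256 = 803.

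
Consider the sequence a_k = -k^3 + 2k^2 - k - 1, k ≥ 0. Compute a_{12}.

-1453

a_{12} = -1·12^3 + 2·12^2 - 1·12 - 1 = -1453.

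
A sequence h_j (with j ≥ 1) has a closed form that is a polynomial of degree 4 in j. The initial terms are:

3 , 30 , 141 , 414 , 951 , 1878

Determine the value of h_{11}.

1st diffs: 27, 111, 273, 537, 927.
2nd diffs: 84, 162, 264, 390.
3rd diffs: 78, 102, 126.
4th diffs: 24, 24 (constant).
So h_j = j^4 + 3j^3 - j^2 - 6j + 6.
Evaluating at j = 11 gives h_{11} = 18453.

18453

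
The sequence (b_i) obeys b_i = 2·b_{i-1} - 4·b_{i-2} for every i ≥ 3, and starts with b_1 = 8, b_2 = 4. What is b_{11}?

Applying the relation repeatedly:
b_3 = -24  b_4 = -64  b_5 = -32  b_6 = 192  b_7 = 512  b_8 = 256  b_9 = -1536  b_{10} = -4096  b_{11} = -2048.

-2048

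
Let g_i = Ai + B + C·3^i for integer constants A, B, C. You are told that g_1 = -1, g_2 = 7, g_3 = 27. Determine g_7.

Write the equations: A + B + 3C = -1; 2A + B + 9C = 7; 3A + B + 27C = 27.
Subtracting the first from the second: A + 6C = 8.
Subtracting the second from the third: A + 18C = 20.
Solving: C = 1, A = 2, then B = -6.
Hence g_7 = 2·7 + (-6) + 1·2187 = 2195.

2195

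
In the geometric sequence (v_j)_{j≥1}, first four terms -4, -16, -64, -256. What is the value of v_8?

-65536

Common ratio r = 4.
v_j = (-4)·4^(j-1).
v_8 = (-4)·4^7 = -65536.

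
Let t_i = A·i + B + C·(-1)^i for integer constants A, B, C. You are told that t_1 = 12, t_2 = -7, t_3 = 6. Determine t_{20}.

-61

Write the equations: A + B - C = 12; 2A + B + C = -7; 3A + B - C = 6.
Subtracting the first from the second: A + 2C = -19.
Subtracting the second from the third: A - 2C = 13.
Solving: C = -8, A = -3, then B = 7.
Hence t_{20} = -3·20 + 7 + (-8)·1 = -61.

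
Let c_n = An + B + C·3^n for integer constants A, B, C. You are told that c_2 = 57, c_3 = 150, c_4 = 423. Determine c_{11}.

885774

Plug in n = 2, 3, 4: 2A + B + 9C = 57; 3A + B + 27C = 150; 4A + B + 81C = 423.
Subtracting the first from the second: A + 18C = 93.
Subtracting the second from the third: A + 54C = 273.
Solving: C = 5, A = 3, then B = 6.
Hence c_{11} = 3·11 + 6 + 5·177147 = 885774.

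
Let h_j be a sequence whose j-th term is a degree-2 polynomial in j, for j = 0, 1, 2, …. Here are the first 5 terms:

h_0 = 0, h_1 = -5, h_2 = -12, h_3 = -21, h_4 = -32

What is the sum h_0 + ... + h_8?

1st diffs: -5, -7, -9, -11.
2nd diffs: -2, -2, -2 (constant).
Newton forward-difference form: h_j = (-5)·C(j,1) + (-2)·C(j,2).
Continuing: -45, -60, -77, -96.
Summing j = 0..8 (9 terms) gives -348.

-348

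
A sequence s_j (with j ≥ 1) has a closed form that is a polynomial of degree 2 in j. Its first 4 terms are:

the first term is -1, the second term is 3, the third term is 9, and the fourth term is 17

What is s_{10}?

1st diffs: 4, 6, 8.
2nd diffs: 2, 2 (constant).
Newton forward-difference form: s_j = -1 + 4·C(j-1,1) + 2·C(j-1,2).
At j = 10: j-1 = 9, so s_{10} = -1 + 36 + 72 = 107.

107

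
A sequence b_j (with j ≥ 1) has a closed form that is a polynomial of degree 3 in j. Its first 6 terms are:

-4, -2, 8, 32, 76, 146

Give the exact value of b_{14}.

1st diffs: 2, 10, 24, 44, 70.
2nd diffs: 8, 14, 20, 26.
3rd diffs: 6, 6, 6 (constant).
Newton forward-difference form: b_j = -4 + 2·C(j-1,1) + 8·C(j-1,2) + 6·C(j-1,3).
At j = 14: j-1 = 13, so b_{14} = -4 + 26 + 624 + 1716 = 2362.

2362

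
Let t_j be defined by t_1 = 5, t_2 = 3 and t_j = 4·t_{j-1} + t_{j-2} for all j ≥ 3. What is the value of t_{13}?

31206973

Compute successive terms:
t_3 = 17;  t_4 = 71;  t_5 = 301;  …;  t_{10} = 410547;  t_{11} = 1739105;  t_{12} = 7366967;  t_{13} = 31206973.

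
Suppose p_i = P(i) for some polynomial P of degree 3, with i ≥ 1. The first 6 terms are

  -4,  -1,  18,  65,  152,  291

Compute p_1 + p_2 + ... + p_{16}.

1st diffs: 3, 19, 47, 87, 139.
2nd diffs: 16, 28, 40, 52.
3rd diffs: 12, 12, 12 (constant).
Newton forward-difference form: p_i = -4 + 3·C(i-1,1) + 16·C(i-1,2) + 12·C(i-1,3).
Continuing: …, 494, 773, 1140, 1607, …, p_{16} = 7181.
Summing i = 1..16 (16 terms) gives 31096.

31096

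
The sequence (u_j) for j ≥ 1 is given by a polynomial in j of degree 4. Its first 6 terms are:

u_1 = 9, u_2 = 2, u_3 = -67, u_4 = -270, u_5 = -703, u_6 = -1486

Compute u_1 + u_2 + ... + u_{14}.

1st diffs: -7, -69, -203, -433, -783.
2nd diffs: -62, -134, -230, -350.
3rd diffs: -72, -96, -120.
4th diffs: -24, -24 (constant).
Newton forward-difference form: u_j = 9 + (-7)·C(j-1,1) + (-62)·C(j-1,2) + (-72)·C(j-1,3) + (-24)·C(j-1,4).
Continuing: …, -2763, -4702, -7495, -11358, …, u_{14} = -42670.
Summing j = 1..14 (14 terms) gives -143199.

-143199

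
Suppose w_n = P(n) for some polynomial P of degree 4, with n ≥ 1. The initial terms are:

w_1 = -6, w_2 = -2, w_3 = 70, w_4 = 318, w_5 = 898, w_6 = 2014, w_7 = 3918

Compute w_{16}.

121854

1st diffs: 4, 72, 248, 580, 1116, 1904.
2nd diffs: 68, 176, 332, 536, 788.
3rd diffs: 108, 156, 204, 252.
4th diffs: 48, 48, 48 (constant).
Newton forward-difference form: w_n = -6 + 4·C(n-1,1) + 68·C(n-1,2) + 108·C(n-1,3) + 48·C(n-1,4).
At n = 16: n-1 = 15, so w_{16} = -6 + 60 + 7140 + 49140 + 65520 = 121854.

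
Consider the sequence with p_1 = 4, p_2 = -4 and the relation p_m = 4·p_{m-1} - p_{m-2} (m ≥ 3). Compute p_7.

-3956

p_3 = -20;  p_4 = -76;  p_5 = -284;  p_6 = -1060;  p_7 = -3956.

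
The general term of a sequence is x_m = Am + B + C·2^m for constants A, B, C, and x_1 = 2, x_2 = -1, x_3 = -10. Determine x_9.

Write the equations: A + B + 2C = 2; 2A + B + 4C = -1; 3A + B + 8C = -10.
Subtracting the first from the second: A + 2C = -3.
Subtracting the second from the third: A + 4C = -9.
Solving: C = -3, A = 3, then B = 5.
Therefore x_9 = 27 + 5 + (-3)·512 = -1504.

-1504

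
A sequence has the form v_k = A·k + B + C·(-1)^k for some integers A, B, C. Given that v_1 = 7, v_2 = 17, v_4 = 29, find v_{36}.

221

Write the equations: A + B - C = 7; 2A + B + C = 17; 4A + B + C = 29.
Subtracting the first from the second: A + 2C = 10.
Subtracting the second from the third: 2A = 12.
Solving: C = 2, A = 6, then B = 3.
So v_k = 6·k + 3 + 2·(-1)^k; at k=36 this is 221.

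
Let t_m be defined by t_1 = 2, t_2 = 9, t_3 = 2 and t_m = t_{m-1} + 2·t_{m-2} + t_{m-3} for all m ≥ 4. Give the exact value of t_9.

797

t_4 = 22; t_5 = 35; t_6 = 81; t_7 = 173; t_8 = 370; t_9 = 797.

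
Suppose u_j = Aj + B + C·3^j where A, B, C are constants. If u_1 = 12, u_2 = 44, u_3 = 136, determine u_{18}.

The three given values yield: A + B + 3C = 12; 2A + B + 9C = 44; 3A + B + 27C = 136.
Subtracting the first from the second: A + 6C = 32.
Subtracting the second from the third: A + 18C = 92.
Solving: C = 5, A = 2, then B = -5.
Therefore u_{18} = 36 + (-5) + 5·387420489 = 1937102476.

1937102476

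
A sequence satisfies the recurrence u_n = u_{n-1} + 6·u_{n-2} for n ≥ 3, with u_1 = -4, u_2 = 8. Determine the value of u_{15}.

Step forward from the initial values:
u_3 = -16, u_4 = 32, u_5 = -64, …, u_{12} = 8192, u_{13} = -16384, u_{14} = 32768, u_{15} = -65536.
(Characteristic roots are 3 and -2.)

-65536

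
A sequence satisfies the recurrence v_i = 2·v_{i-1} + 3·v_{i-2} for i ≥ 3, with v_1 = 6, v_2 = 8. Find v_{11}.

Step forward from the initial values:
v_3 = 34;  v_4 = 92;  v_5 = 286;  v_6 = 848;  v_7 = 2554;  v_8 = 7652;  v_9 = 22966;  v_{10} = 68888;  v_{11} = 206674.
(Characteristic roots are 3 and -1.)

206674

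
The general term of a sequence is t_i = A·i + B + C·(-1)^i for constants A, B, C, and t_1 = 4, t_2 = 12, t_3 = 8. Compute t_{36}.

Write the equations: A + B - C = 4; 2A + B + C = 12; 3A + B - C = 8.
Subtracting the first from the second: A + 2C = 8.
Subtracting the second from the third: A - 2C = -4.
Solving: C = 3, A = 2, then B = 5.
Hence t_{36} = 2·36 + 5 + 3·1 = 80.

80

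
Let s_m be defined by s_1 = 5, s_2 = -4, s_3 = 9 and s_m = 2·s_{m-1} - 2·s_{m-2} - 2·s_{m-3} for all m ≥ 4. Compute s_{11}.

s_4 = 16  s_5 = 22  s_6 = -6  s_7 = -88  s_8 = -208  s_9 = -228  s_{10} = 136  s_{11} = 1144.

1144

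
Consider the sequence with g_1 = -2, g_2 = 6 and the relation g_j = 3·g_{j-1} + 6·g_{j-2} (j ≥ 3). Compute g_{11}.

g_3 = 6; g_4 = 54; g_5 = 198; g_6 = 918; g_7 = 3942; g_8 = 17334; g_9 = 75654; g_{10} = 330966; g_{11} = 1446822.

1446822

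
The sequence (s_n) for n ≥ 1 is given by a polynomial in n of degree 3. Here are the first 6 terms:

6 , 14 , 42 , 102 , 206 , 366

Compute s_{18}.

1st diffs: 8, 28, 60, 104, 160.
2nd diffs: 20, 32, 44, 56.
3rd diffs: 12, 12, 12 (constant).
So s_n = 2n^3 - 2n^2 + 6.
Evaluating at n = 18 gives s_{18} = 11022.

11022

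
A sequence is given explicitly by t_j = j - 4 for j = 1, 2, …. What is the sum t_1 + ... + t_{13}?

39

Over j = 1..13: Σj = 91.
Total = (1)·91 + (-4)·13 = 39.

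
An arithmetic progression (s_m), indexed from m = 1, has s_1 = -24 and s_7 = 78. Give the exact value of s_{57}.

Common difference d = (78 - (-24)) / (7 - 1) = 17.
s_m = -24 + (m - 1)·17.
s_{57} = -24 + 56·17 = 928.

928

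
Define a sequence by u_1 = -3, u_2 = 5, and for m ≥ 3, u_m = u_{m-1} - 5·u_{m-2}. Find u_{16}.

u_3 = 20, u_4 = -5, u_5 = -105, …, u_{13} = 22845, u_{14} = -123755, u_{15} = -237980, u_{16} = 380795.

380795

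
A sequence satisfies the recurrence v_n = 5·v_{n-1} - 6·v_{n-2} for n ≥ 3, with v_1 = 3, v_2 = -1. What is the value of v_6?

v_3 = -23  v_4 = -109  v_5 = -407  v_6 = -1381.
(Characteristic roots are 3 and 2.)

-1381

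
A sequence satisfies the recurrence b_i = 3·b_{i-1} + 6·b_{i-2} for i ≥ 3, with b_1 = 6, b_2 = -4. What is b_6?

Compute successive terms:
b_3 = 24, b_4 = 48, b_5 = 288, b_6 = 1152.

1152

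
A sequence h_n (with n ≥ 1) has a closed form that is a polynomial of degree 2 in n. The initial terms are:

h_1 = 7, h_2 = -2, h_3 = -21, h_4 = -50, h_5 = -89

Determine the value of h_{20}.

-1874

1st diffs: -9, -19, -29, -39.
2nd diffs: -10, -10, -10 (constant).
So h_n = -5n^2 + 6n + 6.
Evaluating at n = 20 gives h_{20} = -1874.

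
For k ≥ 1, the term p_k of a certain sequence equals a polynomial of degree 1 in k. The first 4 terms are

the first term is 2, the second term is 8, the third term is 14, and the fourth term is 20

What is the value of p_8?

1st diffs: 6, 6, 6 (constant).
So p_k = 6k - 4.
Evaluating at k = 8 gives p_8 = 44.

44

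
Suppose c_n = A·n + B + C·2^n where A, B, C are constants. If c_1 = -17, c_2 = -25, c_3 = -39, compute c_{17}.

-393259

At n = 1, 2, 3: A + B + 2C = -17; 2A + B + 4C = -25; 3A + B + 8C = -39.
Subtracting the first from the second: A + 2C = -8.
Subtracting the second from the third: A + 4C = -14.
Solving: C = -3, A = -2, then B = -9.
So c_n = -2·n + (-9) + (-3)·2^n; at n=17 this is -393259.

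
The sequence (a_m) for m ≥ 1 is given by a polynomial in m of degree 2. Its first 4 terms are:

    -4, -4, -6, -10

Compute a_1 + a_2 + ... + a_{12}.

-488

1st diffs: 0, -2, -4.
2nd diffs: -2, -2 (constant).
So a_m = -m^2 + 3m - 6.
Continuing: …, -16, -24, -34, -46, …, a_{12} = -114.
Summing m = 1..12 (12 terms) gives -488.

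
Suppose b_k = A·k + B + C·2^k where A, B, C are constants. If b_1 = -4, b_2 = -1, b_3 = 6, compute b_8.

The three given values yield: A + B + 2C = -4; 2A + B + 4C = -1; 3A + B + 8C = 6.
Subtracting the first from the second: A + 2C = 3.
Subtracting the second from the third: A + 4C = 7.
Solving: C = 2, A = -1, then B = -7.
So b_k = -1·k + (-7) + 2·2^k; at k=8 this is 497.

497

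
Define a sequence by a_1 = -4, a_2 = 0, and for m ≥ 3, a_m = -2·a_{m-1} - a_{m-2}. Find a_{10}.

Applying the relation repeatedly:
a_3 = 4; a_4 = -8; a_5 = 12; a_6 = -16; a_7 = 20; a_8 = -24; a_9 = 28; a_{10} = -32.
(Characteristic roots are -1 and -1.)

-32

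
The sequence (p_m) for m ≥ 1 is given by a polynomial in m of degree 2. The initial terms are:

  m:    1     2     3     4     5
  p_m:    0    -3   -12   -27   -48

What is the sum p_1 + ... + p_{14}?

1st diffs: -3, -9, -15, -21.
2nd diffs: -6, -6, -6 (constant).
Newton forward-difference form: p_m = (-3)·C(m-1,1) + (-6)·C(m-1,2).
Continuing: …, -75, -108, -147, -192, …, p_{14} = -507.
Summing m = 1..14 (14 terms) gives -2457.

-2457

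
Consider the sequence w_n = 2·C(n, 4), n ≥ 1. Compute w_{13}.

C(13, 4) = 715, so w_{13} = 1430.

1430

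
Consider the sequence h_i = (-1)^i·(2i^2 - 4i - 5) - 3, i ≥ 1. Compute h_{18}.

(-1)^18 = 1; 2i^2 - 4i - 5 at i=18 is 571; so h_{18} = 568.

568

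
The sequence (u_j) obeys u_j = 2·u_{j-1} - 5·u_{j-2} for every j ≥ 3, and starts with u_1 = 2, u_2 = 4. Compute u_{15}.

Applying the relation repeatedly:
u_3 = -2, u_4 = -24, u_5 = -38, …, u_{12} = 10296, u_{13} = 33802, u_{14} = 16124, u_{15} = -136762.

-136762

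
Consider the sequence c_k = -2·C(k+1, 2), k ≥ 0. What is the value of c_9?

-90

C(10, 2) = 45, so c_9 = -90.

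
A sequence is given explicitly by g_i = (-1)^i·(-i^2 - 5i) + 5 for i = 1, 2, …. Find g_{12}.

-199

(-1)^12 = 1; -i^2 - 5i at i=12 is -204; so g_{12} = -199.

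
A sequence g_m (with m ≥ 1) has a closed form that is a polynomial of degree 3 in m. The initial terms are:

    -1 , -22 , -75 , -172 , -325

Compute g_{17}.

1st diffs: -21, -53, -97, -153.
2nd diffs: -32, -44, -56.
3rd diffs: -12, -12 (constant).
Newton forward-difference form: g_m = -1 + (-21)·C(m-1,1) + (-32)·C(m-1,2) + (-12)·C(m-1,3).
At m = 17: m-1 = 16, so g_{17} = -1 - 336 - 3840 - 6720 = -10897.

-10897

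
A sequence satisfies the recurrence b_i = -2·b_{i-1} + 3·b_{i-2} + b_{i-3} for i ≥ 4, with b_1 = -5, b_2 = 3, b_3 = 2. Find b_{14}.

-98401

Iterate the recurrence:
b_4 = 0, b_5 = 9, b_6 = -16, …, b_{11} = 3992, b_{12} = -11595, b_{13} = 33804, b_{14} = -98401.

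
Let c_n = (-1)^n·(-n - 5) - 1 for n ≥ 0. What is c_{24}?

(-1)^24 = 1; -n - 5 at n=24 is -29; so c_{24} = -30.

-30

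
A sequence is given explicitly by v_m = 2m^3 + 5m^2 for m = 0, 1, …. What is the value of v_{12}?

4176

v_{12} = 2·12^3 + 5·12^2 = 4176.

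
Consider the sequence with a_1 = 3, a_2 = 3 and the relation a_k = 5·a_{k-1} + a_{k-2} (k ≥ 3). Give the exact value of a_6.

a_3 = 18, a_4 = 93, a_5 = 483, a_6 = 2508.

2508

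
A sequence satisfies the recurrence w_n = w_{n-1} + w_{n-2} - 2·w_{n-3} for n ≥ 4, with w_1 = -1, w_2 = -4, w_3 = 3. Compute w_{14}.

w_4 = 1  w_5 = 12  w_6 = 7  …  w_{11} = -28  w_{12} = -65  w_{13} = -31  w_{14} = -40.

-40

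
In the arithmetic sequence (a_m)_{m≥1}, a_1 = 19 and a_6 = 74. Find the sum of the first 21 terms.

2709

Common difference d = (74 - 19) / (6 - 1) = 11.
a_m = 19 + (m - 1)·11.
a_{21} = 239; S = 21·(19 + 239)/2 = 2709.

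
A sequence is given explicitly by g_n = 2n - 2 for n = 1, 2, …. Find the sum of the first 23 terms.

506

Over n = 1..23: Σn = 276.
Total = (2)·276 + (-2)·23 = 506.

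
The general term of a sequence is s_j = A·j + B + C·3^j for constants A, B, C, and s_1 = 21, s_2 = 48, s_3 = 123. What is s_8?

At j = 1, 2, 3: A + B + 3C = 21; 2A + B + 9C = 48; 3A + B + 27C = 123.
Subtracting the first from the second: A + 6C = 27.
Subtracting the second from the third: A + 18C = 75.
Solving: C = 4, A = 3, then B = 6.
Hence s_8 = 3·8 + 6 + 4·6561 = 26274.

26274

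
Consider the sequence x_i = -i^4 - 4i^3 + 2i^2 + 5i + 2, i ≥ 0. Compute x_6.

-2056

x_6 = -1·6^4 - 4·6^3 + 2·6^2 + 5·6 + 2 = -2056.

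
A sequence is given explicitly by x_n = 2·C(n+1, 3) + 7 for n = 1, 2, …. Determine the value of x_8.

175

C(9, 3) = 84, so x_8 = 175.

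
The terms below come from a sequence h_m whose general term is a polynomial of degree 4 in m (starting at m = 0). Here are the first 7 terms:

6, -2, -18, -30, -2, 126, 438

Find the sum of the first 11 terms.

1st diffs: -8, -16, -12, 28, 128, 312.
2nd diffs: -8, 4, 40, 100, 184.
3rd diffs: 12, 36, 60, 84.
4th diffs: 24, 24, 24 (constant).
So h_m = m^4 - 4m^3 + m^2 - 6m + 6.
Continuing: 1042, 2070, 3678, 6046.
Summing m = 0..10 (11 terms) gives 13354.

13354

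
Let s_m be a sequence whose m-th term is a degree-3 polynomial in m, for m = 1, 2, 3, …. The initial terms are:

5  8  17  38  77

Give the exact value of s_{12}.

1358

1st diffs: 3, 9, 21, 39.
2nd diffs: 6, 12, 18.
3rd diffs: 6, 6 (constant).
So s_m = m^3 - 3m^2 + 5m + 2.
Evaluating at m = 12 gives s_{12} = 1358.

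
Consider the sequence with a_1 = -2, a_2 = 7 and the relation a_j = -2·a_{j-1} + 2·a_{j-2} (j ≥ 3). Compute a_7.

Compute successive terms:
a_3 = -18, a_4 = 50, a_5 = -136, a_6 = 372, a_7 = -1016.

-1016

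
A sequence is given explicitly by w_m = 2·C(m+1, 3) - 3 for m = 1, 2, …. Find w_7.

109

C(8, 3) = 56, so w_7 = 109.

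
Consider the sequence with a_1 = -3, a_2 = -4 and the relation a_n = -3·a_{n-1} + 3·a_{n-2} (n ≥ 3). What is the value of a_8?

-3996

Applying the relation repeatedly:
a_3 = 3; a_4 = -21; a_5 = 72; a_6 = -279; a_7 = 1053; a_8 = -3996.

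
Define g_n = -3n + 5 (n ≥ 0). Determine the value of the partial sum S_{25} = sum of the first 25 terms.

Over n = 0..24: Σn = 300.
Total = (-3)·300 + (5)·25 = -775.

-775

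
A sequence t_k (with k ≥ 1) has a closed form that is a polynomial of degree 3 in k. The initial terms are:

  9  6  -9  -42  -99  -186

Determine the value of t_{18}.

1st diffs: -3, -15, -33, -57, -87.
2nd diffs: -12, -18, -24, -30.
3rd diffs: -6, -6, -6 (constant).
So t_k = -k^3 + 4k + 6.
Evaluating at k = 18 gives t_{18} = -5754.

-5754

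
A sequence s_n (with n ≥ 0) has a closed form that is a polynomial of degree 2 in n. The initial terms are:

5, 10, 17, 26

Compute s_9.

122

1st diffs: 5, 7, 9.
2nd diffs: 2, 2 (constant).
So s_n = n^2 + 4n + 5.
Evaluating at n = 9 gives s_9 = 122.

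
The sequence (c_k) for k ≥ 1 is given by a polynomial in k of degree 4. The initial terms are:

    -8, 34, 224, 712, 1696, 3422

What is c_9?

1st diffs: 42, 190, 488, 984, 1726.
2nd diffs: 148, 298, 496, 742.
3rd diffs: 150, 198, 246.
4th diffs: 48, 48 (constant).
So c_k = 2k^4 + 5k^3 - 6k^2 - 5k - 4.
Evaluating at k = 9 gives c_9 = 16232.

16232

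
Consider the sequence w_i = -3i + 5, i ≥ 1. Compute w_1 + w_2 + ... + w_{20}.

-530

Over i = 1..20: Σi = 210.
Total = (-3)·210 + (5)·20 = -530.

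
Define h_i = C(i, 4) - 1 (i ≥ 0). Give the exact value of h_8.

C(8, 4) = 70, so h_8 = 69.

69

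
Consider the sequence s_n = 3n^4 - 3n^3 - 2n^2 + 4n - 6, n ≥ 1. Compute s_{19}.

369734

s_{19} = 3·19^4 - 3·19^3 - 2·19^2 + 4·19 - 6 = 369734.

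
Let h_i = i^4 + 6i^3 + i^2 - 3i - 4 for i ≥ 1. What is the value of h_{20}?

208336

h_{20} = 1·20^4 + 6·20^3 + 1·20^2 - 3·20 - 4 = 208336.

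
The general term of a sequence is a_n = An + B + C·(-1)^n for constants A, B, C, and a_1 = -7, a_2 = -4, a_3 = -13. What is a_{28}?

-82

Plug in n = 1, 2, 3: A + B - C = -7; 2A + B + C = -4; 3A + B - C = -13.
Subtracting the first from the second: A + 2C = 3.
Subtracting the second from the third: A - 2C = -9.
Solving: C = 3, A = -3, then B = -1.
Therefore a_{28} = -84 + (-1) + 3·1 = -82.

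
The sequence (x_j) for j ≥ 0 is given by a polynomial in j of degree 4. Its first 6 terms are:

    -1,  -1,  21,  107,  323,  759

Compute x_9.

1st diffs: 0, 22, 86, 216, 436.
2nd diffs: 22, 64, 130, 220.
3rd diffs: 42, 66, 90.
4th diffs: 24, 24 (constant).
So x_j = j^4 + j^3 + j^2 - 3j - 1.
Evaluating at j = 9 gives x_9 = 7343.

7343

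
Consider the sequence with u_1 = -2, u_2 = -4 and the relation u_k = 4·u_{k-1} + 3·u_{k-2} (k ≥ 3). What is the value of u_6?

-2164

Compute successive terms:
u_3 = -22, u_4 = -100, u_5 = -466, u_6 = -2164.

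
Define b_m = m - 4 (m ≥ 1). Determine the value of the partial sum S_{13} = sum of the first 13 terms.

39

Over m = 1..13: Σm = 91.
Total = (1)·91 + (-4)·13 = 39.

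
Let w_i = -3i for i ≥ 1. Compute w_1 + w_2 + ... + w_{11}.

-198

Over i = 1..11: Σi = 66.
Total = (-3)·66 = -198.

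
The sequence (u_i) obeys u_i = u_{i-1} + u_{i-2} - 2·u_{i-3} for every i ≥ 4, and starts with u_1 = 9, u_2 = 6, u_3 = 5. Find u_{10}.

Iterate the recurrence:
u_4 = -7; u_5 = -14; u_6 = -31; u_7 = -31; u_8 = -34; u_9 = -3; u_{10} = 25.

25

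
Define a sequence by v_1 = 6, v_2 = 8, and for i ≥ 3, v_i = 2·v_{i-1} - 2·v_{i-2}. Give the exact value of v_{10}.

128

Applying the relation repeatedly:
v_3 = 4; v_4 = -8; v_5 = -24; v_6 = -32; v_7 = -16; v_8 = 32; v_9 = 96; v_{10} = 128.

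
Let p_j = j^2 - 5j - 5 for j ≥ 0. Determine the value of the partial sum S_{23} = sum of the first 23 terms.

Over j = 0..22: Σj = 253, Σj² = 3795.
Total = (1)·3795 + (-5)·253 + (-5)·23 = 2415.

2415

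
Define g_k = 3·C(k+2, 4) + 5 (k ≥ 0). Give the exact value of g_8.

C(10, 4) = 210, so g_8 = 635.

635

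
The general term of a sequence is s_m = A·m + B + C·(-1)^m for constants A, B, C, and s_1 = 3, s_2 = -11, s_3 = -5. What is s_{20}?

Plug in m = 1, 2, 3: A + B - C = 3; 2A + B + C = -11; 3A + B - C = -5.
Subtracting the first from the second: A + 2C = -14.
Subtracting the second from the third: A - 2C = 6.
Solving: C = -5, A = -4, then B = 2.
So s_m = -4·m + 2 + (-5)·(-1)^m; at m=20 this is -83.

-83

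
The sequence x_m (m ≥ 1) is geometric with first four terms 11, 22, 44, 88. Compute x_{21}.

11534336

Common ratio r = 2.
x_m = 11·2^(m-1).
x_{21} = 11·2^20 = 11534336.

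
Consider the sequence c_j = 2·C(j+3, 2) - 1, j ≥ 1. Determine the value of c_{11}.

C(14, 2) = 91, so c_{11} = 181.

181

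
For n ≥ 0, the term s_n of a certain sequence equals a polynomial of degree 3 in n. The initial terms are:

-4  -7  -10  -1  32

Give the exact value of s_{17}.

1st diffs: -3, -3, 9, 33.
2nd diffs: 0, 12, 24.
3rd diffs: 12, 12 (constant).
So s_n = 2n^3 - 6n^2 + n - 4.
Evaluating at n = 17 gives s_{17} = 8105.

8105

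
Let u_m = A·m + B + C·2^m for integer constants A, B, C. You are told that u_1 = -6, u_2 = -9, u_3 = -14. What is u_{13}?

-8208

Plug in m = 1, 2, 3: A + B + 2C = -6; 2A + B + 4C = -9; 3A + B + 8C = -14.
Subtracting the first from the second: A + 2C = -3.
Subtracting the second from the third: A + 4C = -5.
Solving: C = -1, A = -1, then B = -3.
Therefore u_{13} = -13 + (-3) + (-1)·8192 = -8208.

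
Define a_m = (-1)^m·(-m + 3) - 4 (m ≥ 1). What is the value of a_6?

-7

(-1)^6 = 1; -m + 3 at m=6 is -3; so a_6 = -7.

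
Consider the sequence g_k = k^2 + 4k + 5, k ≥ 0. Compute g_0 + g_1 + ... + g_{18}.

Over k = 0..18: Σk = 171, Σk² = 2109.
Total = (1)·2109 + (4)·171 + (5)·19 = 2888.

2888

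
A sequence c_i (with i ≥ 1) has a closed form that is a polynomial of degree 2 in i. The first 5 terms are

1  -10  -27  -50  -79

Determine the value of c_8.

1st diffs: -11, -17, -23, -29.
2nd diffs: -6, -6, -6 (constant).
So c_i = -3i^2 - 2i + 6.
Evaluating at i = 8 gives c_8 = -202.

-202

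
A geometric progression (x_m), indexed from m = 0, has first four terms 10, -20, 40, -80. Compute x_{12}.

40960

Common ratio r = -2.
x_m = 10·(-2)^(m-0).
x_{12} = 10·(-2)^12 = 40960.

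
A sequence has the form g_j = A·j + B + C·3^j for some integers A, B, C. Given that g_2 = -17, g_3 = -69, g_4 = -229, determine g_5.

-713

Write the equations: 2A + B + 9C = -17; 3A + B + 27C = -69; 4A + B + 81C = -229.
Subtracting the first from the second: A + 18C = -52.
Subtracting the second from the third: A + 54C = -160.
Solving: C = -3, A = 2, then B = 6.
Hence g_5 = 2·5 + 6 + (-3)·243 = -713.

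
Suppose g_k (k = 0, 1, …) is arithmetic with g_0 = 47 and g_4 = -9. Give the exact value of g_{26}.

-317

Common difference d = (-9 - 47) / (4 - 0) = -14.
g_k = 47 + (k - 0)·(-14).
g_{26} = 47 + 26·(-14) = -317.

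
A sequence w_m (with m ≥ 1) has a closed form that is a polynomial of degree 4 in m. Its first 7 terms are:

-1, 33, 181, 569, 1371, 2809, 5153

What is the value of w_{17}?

1st diffs: 34, 148, 388, 802, 1438, 2344.
2nd diffs: 114, 240, 414, 636, 906.
3rd diffs: 126, 174, 222, 270.
4th diffs: 48, 48, 48 (constant).
Newton forward-difference form: w_m = -1 + 34·C(m-1,1) + 114·C(m-1,2) + 126·C(m-1,3) + 48·C(m-1,4).
At m = 17: m-1 = 16, so w_{17} = -1 + 544 + 13680 + 70560 + 87360 = 172143.

172143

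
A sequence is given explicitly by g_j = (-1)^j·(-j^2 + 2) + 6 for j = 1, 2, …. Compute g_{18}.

-316

(-1)^18 = 1; -j^2 + 2 at j=18 is -322; so g_{18} = -316.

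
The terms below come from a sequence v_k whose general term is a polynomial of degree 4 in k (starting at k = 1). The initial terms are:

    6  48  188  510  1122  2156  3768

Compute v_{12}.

1st diffs: 42, 140, 322, 612, 1034, 1612.
2nd diffs: 98, 182, 290, 422, 578.
3rd diffs: 84, 108, 132, 156.
4th diffs: 24, 24, 24 (constant).
Newton forward-difference form: v_k = 6 + 42·C(k-1,1) + 98·C(k-1,2) + 84·C(k-1,3) + 24·C(k-1,4).
At k = 12: k-1 = 11, so v_{12} = 6 + 462 + 5390 + 13860 + 7920 = 27638.

27638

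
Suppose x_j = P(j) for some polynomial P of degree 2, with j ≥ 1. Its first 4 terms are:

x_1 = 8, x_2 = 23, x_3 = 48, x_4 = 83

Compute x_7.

1st diffs: 15, 25, 35.
2nd diffs: 10, 10 (constant).
So x_j = 5j^2 + 3.
Evaluating at j = 7 gives x_7 = 248.

248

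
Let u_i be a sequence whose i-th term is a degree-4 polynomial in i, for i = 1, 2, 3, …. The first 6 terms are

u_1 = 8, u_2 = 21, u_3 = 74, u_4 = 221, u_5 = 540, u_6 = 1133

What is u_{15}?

47510

1st diffs: 13, 53, 147, 319, 593.
2nd diffs: 40, 94, 172, 274.
3rd diffs: 54, 78, 102.
4th diffs: 24, 24 (constant).
Newton forward-difference form: u_i = 8 + 13·C(i-1,1) + 40·C(i-1,2) + 54·C(i-1,3) + 24·C(i-1,4).
At i = 15: i-1 = 14, so u_{15} = 8 + 182 + 3640 + 19656 + 24024 = 47510.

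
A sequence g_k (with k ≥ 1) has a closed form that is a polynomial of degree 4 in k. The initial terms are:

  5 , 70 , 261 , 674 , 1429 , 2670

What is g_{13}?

1st diffs: 65, 191, 413, 755, 1241.
2nd diffs: 126, 222, 342, 486.
3rd diffs: 96, 120, 144.
4th diffs: 24, 24 (constant).
Newton forward-difference form: g_k = 5 + 65·C(k-1,1) + 126·C(k-1,2) + 96·C(k-1,3) + 24·C(k-1,4).
At k = 13: k-1 = 12, so g_{13} = 5 + 780 + 8316 + 21120 + 11880 = 42101.

42101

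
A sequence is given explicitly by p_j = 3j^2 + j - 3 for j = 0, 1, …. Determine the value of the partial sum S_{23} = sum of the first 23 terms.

Over j = 0..22: Σj = 253, Σj² = 3795.
Total = (3)·3795 + (1)·253 + (-3)·23 = 11569.

11569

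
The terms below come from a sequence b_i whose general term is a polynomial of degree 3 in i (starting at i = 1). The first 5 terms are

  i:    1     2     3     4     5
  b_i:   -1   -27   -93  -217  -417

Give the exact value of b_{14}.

1st diffs: -26, -66, -124, -200.
2nd diffs: -40, -58, -76.
3rd diffs: -18, -18 (constant).
Newton forward-difference form: b_i = -1 + (-26)·C(i-1,1) + (-40)·C(i-1,2) + (-18)·C(i-1,3).
At i = 14: i-1 = 13, so b_{14} = -1 - 338 - 3120 - 5148 = -8607.

-8607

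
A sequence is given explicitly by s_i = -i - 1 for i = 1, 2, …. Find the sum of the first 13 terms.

-104

Over i = 1..13: Σi = 91.
Total = (-1)·91 + (-1)·13 = -104.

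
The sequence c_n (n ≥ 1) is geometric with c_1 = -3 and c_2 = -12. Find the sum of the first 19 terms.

-274877906943

Common ratio r = 4.
c_n = (-3)·4^(n-1).
S = (-3)·(4^19 - 1)/(4 - 1) = (-3)·(274877906944 - 1)/(3) = -274877906943.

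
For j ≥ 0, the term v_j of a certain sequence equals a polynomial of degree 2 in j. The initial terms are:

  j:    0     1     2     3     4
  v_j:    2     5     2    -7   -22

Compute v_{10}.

-238

1st diffs: 3, -3, -9, -15.
2nd diffs: -6, -6, -6 (constant).
Newton forward-difference form: v_j = 2 + 3·C(j,1) + (-6)·C(j,2).
At j = 10: j = 10, so v_{10} = 2 + 30 - 270 = -238.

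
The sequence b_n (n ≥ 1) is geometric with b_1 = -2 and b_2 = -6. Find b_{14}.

Common ratio r = 3.
b_n = (-2)·3^(n-1).
b_{14} = (-2)·3^13 = -3188646.

-3188646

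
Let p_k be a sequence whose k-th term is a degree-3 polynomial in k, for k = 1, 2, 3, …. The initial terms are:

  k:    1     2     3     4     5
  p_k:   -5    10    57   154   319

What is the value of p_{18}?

16842

1st diffs: 15, 47, 97, 165.
2nd diffs: 32, 50, 68.
3rd diffs: 18, 18 (constant).
Newton forward-difference form: p_k = -5 + 15·C(k-1,1) + 32·C(k-1,2) + 18·C(k-1,3).
At k = 18: k-1 = 17, so p_{18} = -5 + 255 + 4352 + 12240 = 16842.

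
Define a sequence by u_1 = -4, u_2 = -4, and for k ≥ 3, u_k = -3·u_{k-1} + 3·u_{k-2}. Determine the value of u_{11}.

u_3 = 0  u_4 = -12  u_5 = 36  u_6 = -144  u_7 = 540  u_8 = -2052  u_9 = 7776  u_{10} = -29484  u_{11} = 111780.

111780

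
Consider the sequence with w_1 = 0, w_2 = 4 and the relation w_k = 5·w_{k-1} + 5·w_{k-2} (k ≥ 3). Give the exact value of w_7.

24000

Step forward from the initial values:
w_3 = 20, w_4 = 120, w_5 = 700, w_6 = 4100, w_7 = 24000.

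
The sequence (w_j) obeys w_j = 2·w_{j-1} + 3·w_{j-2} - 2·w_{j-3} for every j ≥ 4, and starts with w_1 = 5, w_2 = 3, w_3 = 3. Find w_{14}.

Step forward from the initial values:
w_4 = 5, w_5 = 13, w_6 = 35, …, w_{11} = 6179, w_{12} = 17381, w_{13} = 48909, w_{14} = 137603.

137603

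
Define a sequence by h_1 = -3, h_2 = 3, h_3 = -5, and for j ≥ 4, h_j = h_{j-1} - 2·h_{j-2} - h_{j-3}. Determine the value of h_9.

-89

Applying the relation repeatedly:
h_4 = -8; h_5 = -1; h_6 = 20; h_7 = 30; h_8 = -9; h_9 = -89.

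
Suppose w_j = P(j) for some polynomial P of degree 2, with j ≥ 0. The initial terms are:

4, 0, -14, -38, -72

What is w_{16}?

1st diffs: -4, -14, -24, -34.
2nd diffs: -10, -10, -10 (constant).
Newton forward-difference form: w_j = 4 + (-4)·C(j,1) + (-10)·C(j,2).
At j = 16: j = 16, so w_{16} = 4 - 64 - 1200 = -1260.

-1260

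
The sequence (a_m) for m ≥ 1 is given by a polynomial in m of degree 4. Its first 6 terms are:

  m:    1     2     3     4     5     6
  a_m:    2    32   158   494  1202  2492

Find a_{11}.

1st diffs: 30, 126, 336, 708, 1290.
2nd diffs: 96, 210, 372, 582.
3rd diffs: 114, 162, 210.
4th diffs: 48, 48 (constant).
Newton forward-difference form: a_m = 2 + 30·C(m-1,1) + 96·C(m-1,2) + 114·C(m-1,3) + 48·C(m-1,4).
At m = 11: m-1 = 10, so a_{11} = 2 + 300 + 4320 + 13680 + 10080 = 28382.

28382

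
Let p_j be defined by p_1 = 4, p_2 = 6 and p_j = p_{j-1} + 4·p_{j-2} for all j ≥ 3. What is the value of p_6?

318

Step forward from the initial values:
p_3 = 22; p_4 = 46; p_5 = 134; p_6 = 318.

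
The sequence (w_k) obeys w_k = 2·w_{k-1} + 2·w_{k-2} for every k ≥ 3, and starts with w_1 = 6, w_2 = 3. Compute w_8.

w_3 = 18  w_4 = 42  w_5 = 120  w_6 = 324  w_7 = 888  w_8 = 2424.

2424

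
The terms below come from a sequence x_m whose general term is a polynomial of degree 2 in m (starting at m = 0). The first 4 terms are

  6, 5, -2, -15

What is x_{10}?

-274

1st diffs: -1, -7, -13.
2nd diffs: -6, -6 (constant).
So x_m = -3m^2 + 2m + 6.
Evaluating at m = 10 gives x_{10} = -274.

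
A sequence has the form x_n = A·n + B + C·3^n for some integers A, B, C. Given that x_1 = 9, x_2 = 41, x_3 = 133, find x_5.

Write the equations: A + B + 3C = 9; 2A + B + 9C = 41; 3A + B + 27C = 133.
Subtracting the first from the second: A + 6C = 32.
Subtracting the second from the third: A + 18C = 92.
Solving: C = 5, A = 2, then B = -8.
So x_n = 2·n + (-8) + 5·3^n; at n=5 this is 1217.

1217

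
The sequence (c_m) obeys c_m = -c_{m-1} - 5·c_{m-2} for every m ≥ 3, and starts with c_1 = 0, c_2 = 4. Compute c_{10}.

-1136

Compute successive terms:
c_3 = -4  c_4 = -16  c_5 = 36  c_6 = 44  c_7 = -224  c_8 = 4  c_9 = 1116  c_{10} = -1136.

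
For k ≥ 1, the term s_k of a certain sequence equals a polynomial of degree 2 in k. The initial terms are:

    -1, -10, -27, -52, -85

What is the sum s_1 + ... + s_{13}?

-3003

1st diffs: -9, -17, -25, -33.
2nd diffs: -8, -8, -8 (constant).
Newton forward-difference form: s_k = -1 + (-9)·C(k-1,1) + (-8)·C(k-1,2).
Continuing: …, -126, -175, -232, -297, …, s_{13} = -637.
Summing k = 1..13 (13 terms) gives -3003.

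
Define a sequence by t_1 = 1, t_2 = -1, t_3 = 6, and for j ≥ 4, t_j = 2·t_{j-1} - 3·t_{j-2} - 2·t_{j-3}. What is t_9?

Applying the relation repeatedly:
t_4 = 13, t_5 = 10, t_6 = -31, t_7 = -118, t_8 = -163, t_9 = 90.

90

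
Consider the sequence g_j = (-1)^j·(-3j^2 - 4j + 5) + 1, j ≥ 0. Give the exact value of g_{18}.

-1038

(-1)^18 = 1; -3j^2 - 4j + 5 at j=18 is -1039; so g_{18} = -1038.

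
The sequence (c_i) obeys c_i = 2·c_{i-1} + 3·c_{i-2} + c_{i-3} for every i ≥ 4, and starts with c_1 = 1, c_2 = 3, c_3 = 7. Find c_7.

c_4 = 24  c_5 = 72  c_6 = 223  c_7 = 686.

686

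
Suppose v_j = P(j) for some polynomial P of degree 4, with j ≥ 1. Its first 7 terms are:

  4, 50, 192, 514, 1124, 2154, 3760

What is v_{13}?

1st diffs: 46, 142, 322, 610, 1030, 1606.
2nd diffs: 96, 180, 288, 420, 576.
3rd diffs: 84, 108, 132, 156.
4th diffs: 24, 24, 24 (constant).
So v_j = j^4 + 4j^3 - j^2 + 6j - 6.
Evaluating at j = 13 gives v_{13} = 37252.

37252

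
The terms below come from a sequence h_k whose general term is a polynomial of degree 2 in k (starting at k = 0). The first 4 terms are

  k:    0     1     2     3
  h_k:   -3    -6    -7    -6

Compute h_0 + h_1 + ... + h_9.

1st diffs: -3, -1, 1.
2nd diffs: 2, 2 (constant).
Newton forward-difference form: h_k = -3 + (-3)·C(k,1) + 2·C(k,2).
Continuing: …, -3, 2, 9, 18, …, h_9 = 42.
Summing k = 0..9 (10 terms) gives 75.

75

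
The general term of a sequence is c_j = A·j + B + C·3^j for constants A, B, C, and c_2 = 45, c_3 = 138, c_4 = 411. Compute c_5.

The three given values yield: 2A + B + 9C = 45; 3A + B + 27C = 138; 4A + B + 81C = 411.
Subtracting the first from the second: A + 18C = 93.
Subtracting the second from the third: A + 54C = 273.
Solving: C = 5, A = 3, then B = -6.
Hence c_5 = 3·5 + (-6) + 5·243 = 1224.

1224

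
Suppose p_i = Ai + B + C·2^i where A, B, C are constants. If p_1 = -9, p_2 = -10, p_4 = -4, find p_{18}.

262082

The three given values yield: A + B + 2C = -9; 2A + B + 4C = -10; 4A + B + 16C = -4.
Subtracting the first from the second: A + 2C = -1.
Subtracting the second from the third: 2A + 12C = 6.
Solving: C = 1, A = -3, then B = -8.
Therefore p_{18} = -54 + (-8) + 1·262144 = 262082.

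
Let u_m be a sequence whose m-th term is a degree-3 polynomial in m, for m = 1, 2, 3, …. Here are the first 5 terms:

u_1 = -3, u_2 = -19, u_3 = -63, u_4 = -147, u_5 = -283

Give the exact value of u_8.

-1123

1st diffs: -16, -44, -84, -136.
2nd diffs: -28, -40, -52.
3rd diffs: -12, -12 (constant).
Newton forward-difference form: u_m = -3 + (-16)·C(m-1,1) + (-28)·C(m-1,2) + (-12)·C(m-1,3).
At m = 8: m-1 = 7, so u_8 = -3 - 112 - 588 - 420 = -1123.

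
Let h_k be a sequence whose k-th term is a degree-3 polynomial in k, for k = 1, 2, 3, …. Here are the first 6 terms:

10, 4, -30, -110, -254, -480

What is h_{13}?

1st diffs: -6, -34, -80, -144, -226.
2nd diffs: -28, -46, -64, -82.
3rd diffs: -18, -18, -18 (constant).
Newton forward-difference form: h_k = 10 + (-6)·C(k-1,1) + (-28)·C(k-1,2) + (-18)·C(k-1,3).
At k = 13: k-1 = 12, so h_{13} = 10 - 72 - 1848 - 3960 = -5870.

-5870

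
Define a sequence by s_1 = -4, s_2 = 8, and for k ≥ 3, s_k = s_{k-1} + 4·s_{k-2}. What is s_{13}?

33016

Iterate the recurrence:
s_3 = -8, s_4 = 24, s_5 = -8, …, s_{10} = 2264, s_{11} = 4792, s_{12} = 13848, s_{13} = 33016.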